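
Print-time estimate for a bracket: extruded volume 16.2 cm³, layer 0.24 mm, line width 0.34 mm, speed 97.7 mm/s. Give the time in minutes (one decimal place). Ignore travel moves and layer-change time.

Line area = 0.24 × 0.34, so 0.0816 mm².
Total extruded path = 16200/0.0816 = 198529.4 mm.
Time extruding: 198529.4 / 97.7 → 2032 s.
Converting: 2032 s = 33.9 minutes.

33.9 minutes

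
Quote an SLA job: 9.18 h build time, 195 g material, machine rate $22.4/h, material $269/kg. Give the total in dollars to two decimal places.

$258.09

Time charge = 22.4 × 9.18, so $205.632.
Material charge = 269 × 195/1000 = $52.455.
Total = 205.632 + 52.455 = 258.087 ≈ $258.09.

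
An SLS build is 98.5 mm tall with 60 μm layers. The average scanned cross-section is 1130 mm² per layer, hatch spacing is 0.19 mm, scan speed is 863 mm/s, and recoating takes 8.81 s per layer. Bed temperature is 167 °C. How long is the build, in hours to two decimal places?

Layers = ⌈98.5/0.06⌉ = 1642.
Scan path per layer: 1130 / 0.19 → 5947.4 mm.
Laser time per layer: 5947.4 / 863 → 6.8915 s.
Layer cycle = 6.8915 + 8.81 = 15.7015 s.
Build time = 1642 × 15.7015 = 25781.863 s = 7.16 hours.

7.16 hours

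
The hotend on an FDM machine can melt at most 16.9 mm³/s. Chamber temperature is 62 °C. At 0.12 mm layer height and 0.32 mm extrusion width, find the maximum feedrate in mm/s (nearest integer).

440 mm/s

Extrusion cross-section = 0.12 × 0.32, so 0.0384 mm².
Max speed = 16.9 / 0.0384 = 440.10 ≈ 440 mm/s.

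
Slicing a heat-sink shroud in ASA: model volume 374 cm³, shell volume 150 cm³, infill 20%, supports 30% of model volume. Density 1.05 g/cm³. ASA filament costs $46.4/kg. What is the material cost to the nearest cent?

Interior volume = 374 − 150 = 224 cm³.
Infill volume = 0.20 × 224 = 44.8 cm³.
Support = 0.30 × 374, so 112.2 cm³.
Deposited volume = 150 + 44.8 + 112.2 = 307 cm³.
Mass = 307 × 1.05 = 322.35 g.
Cost = 322.35 g / 1000 × $46.4/kg = $14.96.

$14.96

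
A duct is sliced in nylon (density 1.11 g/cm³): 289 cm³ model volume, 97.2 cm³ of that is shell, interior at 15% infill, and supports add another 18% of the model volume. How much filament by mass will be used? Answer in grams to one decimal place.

197.6 g

Infill region = 289 − 97.2 = 191.8 cm³.
Infill volume = 0.15 × 191.8 = 28.77 cm³.
Support: 0.18 × 289 → 52.02 cm³.
Total extruded = 97.2 + 28.77 + 52.02 = 177.99 cm³.
Mass = 177.99 × 1.11, so 197.5689 g.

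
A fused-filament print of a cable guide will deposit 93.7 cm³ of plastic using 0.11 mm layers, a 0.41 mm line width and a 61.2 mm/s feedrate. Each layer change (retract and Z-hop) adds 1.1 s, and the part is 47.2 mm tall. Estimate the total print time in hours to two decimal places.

9.56 hours

Line area = 0.11 × 0.41 = 0.0451 mm².
Path length: 93700 mm³ / 0.0451 mm² → 2077605.3 mm.
Time extruding: 2077605.3 / 61.2 → 33947.8 s.
Layer count = ceil(47.2 / 0.11) = 430.
Z-hop total = 430 × 1.1, so 473 s.
Altogether 33947.8 + 473 = 34420.8 s, i.e. 9.56 hours.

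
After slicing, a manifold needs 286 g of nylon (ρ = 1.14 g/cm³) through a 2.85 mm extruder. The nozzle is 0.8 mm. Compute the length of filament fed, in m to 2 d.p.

39.33 m

Volume = 286 g / 1.14 g·cm⁻³ = 250.8772 cm³ = 250877.2 mm³.
Filament cross-section = π × (2.85/2)² = 6.3794 mm².
Length = 250877.2 / 6.3794 = 39326.14 mm = 39.33 m.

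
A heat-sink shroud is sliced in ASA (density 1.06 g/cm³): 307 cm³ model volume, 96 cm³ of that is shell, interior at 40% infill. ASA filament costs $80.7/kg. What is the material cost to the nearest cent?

$15.43

Infill region = 307 − 96 = 211 cm³.
Deposited infill: 0.40 × 211 → 84.4 cm³.
Deposited volume = 96 + 84.4, so 180.4 cm³.
Mass = 180.4 × 1.06 = 191.224 g.
Cost = 191.224 g / 1000 × $80.7/kg = $15.43.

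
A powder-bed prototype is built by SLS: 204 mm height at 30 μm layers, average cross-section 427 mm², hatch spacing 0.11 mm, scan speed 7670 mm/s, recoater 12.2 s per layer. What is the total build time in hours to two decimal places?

24.00 hours

Layers = ⌈204/0.03⌉ = 6800.
Per-layer scan distance = 427 / 0.11 = 3881.8 mm.
Scan time per layer = 3881.8 / 7670, so 0.5061 s.
Per-layer time = 0.5061 + 12.2, so 12.7061 s.
Total: 6800 × 12.7061 s = 86401.48 s → 24.00 hours.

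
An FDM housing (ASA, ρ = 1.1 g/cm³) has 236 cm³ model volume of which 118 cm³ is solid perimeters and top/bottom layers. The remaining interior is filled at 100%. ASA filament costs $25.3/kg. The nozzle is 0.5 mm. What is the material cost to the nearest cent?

Volume inside the shell: 236 − 118 → 118 cm³.
Deposited infill = 1.00 × 118, so 118 cm³.
Total extruded = 118 + 118 = 236 cm³.
Mass = 236 × 1.1 = 259.6 g.
Cost = 259.6 g / 1000 × $25.3/kg = $6.57.

$6.57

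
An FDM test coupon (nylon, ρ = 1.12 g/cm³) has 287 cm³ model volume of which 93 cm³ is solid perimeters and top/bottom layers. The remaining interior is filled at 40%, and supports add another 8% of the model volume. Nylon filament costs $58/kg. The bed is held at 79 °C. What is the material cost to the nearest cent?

$12.57

Infill region: 287 − 93 → 194 cm³.
Infill volume = 0.40 × 194, so 77.6 cm³.
Support = 0.08 × 287, so 22.96 cm³.
Total extruded = 93 + 77.6 + 22.96 = 193.56 cm³.
Mass = 193.56 × 1.12, so 216.7872 g.
Cost = 216.7872 g / 1000 × $58/kg = $12.57.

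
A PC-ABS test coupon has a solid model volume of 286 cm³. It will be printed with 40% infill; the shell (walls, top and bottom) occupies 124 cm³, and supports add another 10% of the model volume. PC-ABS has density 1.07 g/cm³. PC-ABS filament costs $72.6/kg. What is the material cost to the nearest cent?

Infill region = 286 − 124, so 162 cm³.
Infill volume = 0.40 × 162 = 64.8 cm³.
Support = 0.10 × 286 = 28.6 cm³.
Total printed volume = 124 + 64.8 + 28.6 = 217.4 cm³.
Mass = 217.4 × 1.07 = 232.618 g.
At $72.6/kg: 232.618/1000 × 72.6 = $16.89.

$16.89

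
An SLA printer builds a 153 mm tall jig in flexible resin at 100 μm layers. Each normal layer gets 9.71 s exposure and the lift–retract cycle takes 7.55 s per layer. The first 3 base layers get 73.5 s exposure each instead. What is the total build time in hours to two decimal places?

7.39 hours

Layer count = ceil(153 / 0.1) = 1530.
Bottom layers: 3 × (73.5 + 7.55) → 243.15 s.
Normal layers: 1527 × (9.71 + 7.55) → 26356.02 s.
Sum: 243.15 + 26356.02 = 26599.17 s → 7.39 hours.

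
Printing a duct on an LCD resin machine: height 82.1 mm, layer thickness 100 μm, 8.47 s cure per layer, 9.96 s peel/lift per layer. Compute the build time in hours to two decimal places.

Layer count = ceil(82.1 / 0.1) = 821.
Per-layer time: 8.47 + 9.96 → 18.43 s.
Total = 821 × 18.43 = 15131.03 s = 4.20 hours.

4.20 hours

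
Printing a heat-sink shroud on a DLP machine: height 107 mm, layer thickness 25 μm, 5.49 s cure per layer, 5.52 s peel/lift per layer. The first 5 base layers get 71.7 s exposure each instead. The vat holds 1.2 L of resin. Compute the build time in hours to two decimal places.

13.18 hours

Layer count = ceil(107 / 0.025) = 4280.
Base layers = 5 × (71.7 + 5.52), so 386.1 s.
Regular layers = 4275 × (5.49 + 5.52), so 47067.75 s.
Total = 386.1 + 47067.75 = 47453.85 s = 13.18 hours.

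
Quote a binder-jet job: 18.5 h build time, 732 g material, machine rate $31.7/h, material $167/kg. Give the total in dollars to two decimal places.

$708.69

Machine cost = 31.7 × 18.5, so $586.45.
Feedstock cost: 167 × 732/1000 → $122.244.
Job cost: 586.45 + 122.244 = 708.694 ≈ $708.69.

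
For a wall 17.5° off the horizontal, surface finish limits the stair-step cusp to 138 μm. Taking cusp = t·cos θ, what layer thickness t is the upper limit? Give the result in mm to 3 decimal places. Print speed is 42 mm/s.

cos(17.5°) = 0.9537; t_max = 0.138/0.9537 = 0.145 mm.

0.145 mm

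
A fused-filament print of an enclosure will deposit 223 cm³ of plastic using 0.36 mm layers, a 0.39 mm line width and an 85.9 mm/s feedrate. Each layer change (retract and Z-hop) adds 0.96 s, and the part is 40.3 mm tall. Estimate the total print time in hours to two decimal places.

Bead cross-section = 0.36 × 0.39, so 0.1404 mm².
Total extruded path = 223000/0.1404 = 1588319.1 mm.
Time extruding = 1588319.1 / 85.9 = 18490.3 s.
Number of layers: 40.3 / 0.36 → 112 (rounded up).
Z-hop total = 112 × 0.96, so 107.52 s.
Altogether 18490.3 + 107.52 = 18597.82 s, i.e. 5.17 hours.

5.17 hours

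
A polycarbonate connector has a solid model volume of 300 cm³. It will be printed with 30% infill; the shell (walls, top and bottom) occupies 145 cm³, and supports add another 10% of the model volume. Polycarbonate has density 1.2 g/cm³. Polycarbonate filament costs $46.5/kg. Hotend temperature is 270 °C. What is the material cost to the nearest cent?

Infill region: 300 − 145 → 155 cm³.
Infill deposited = 0.30 × 155, so 46.5 cm³.
Support = 0.10 × 300, so 30 cm³.
Total printed volume: 145 + 46.5 + 30 → 221.5 cm³.
Mass = 221.5 × 1.2, so 265.8 g.
At $46.5/kg: 265.8/1000 × 46.5 = $12.36.

$12.36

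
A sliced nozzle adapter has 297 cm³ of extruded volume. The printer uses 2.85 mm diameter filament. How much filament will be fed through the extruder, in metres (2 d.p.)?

46.56 m

Cross-section of 2.85 mm filament: π·(2.85/2)² = 6.3794 mm².
L = 297000 mm³ / 6.3794 mm² = 46556.1 mm, i.e. 46.56 m.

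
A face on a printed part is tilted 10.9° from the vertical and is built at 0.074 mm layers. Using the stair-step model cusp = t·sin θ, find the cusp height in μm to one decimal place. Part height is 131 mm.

14.0 μm

sin(10.9°) = 0.1891, so cusp = 0.074 × 0.1891 = 0.013993 mm → 14.0 μm.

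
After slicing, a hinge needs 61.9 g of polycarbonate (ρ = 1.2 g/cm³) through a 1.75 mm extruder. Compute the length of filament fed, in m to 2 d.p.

21.45 m

Volume = 61.9 g / 1.2 g·cm⁻³ = 51.5833 cm³ = 51583.3 mm³.
A = π r² = π × 0.875² = 2.4053 mm².
L = V/A = 51583.3/2.4053 = 21445.68 mm → 21.45 m.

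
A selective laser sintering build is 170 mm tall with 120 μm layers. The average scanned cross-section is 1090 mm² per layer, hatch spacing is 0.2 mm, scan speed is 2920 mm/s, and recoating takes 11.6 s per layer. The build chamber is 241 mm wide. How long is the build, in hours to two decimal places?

Layers = ⌈170/0.12⌉ = 1417.
Scan path per layer = 1090 / 0.2 = 5450 mm.
Per-layer scan time = 5450 / 2920 = 1.8664 s.
Per-layer time = 1.8664 + 11.6, so 13.4664 s.
Build time = 1417 × 13.4664 = 19081.8888 s = 5.30 hours.

5.30 hours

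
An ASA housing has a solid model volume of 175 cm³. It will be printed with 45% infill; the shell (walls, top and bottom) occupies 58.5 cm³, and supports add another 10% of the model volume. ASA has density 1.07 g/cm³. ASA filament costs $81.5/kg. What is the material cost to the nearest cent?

Infill region: 175 − 58.5 → 116.5 cm³.
Deposited infill = 0.45 × 116.5, so 52.425 cm³.
Support = 0.10 × 175, so 17.5 cm³.
Total extruded: 58.5 + 52.425 + 17.5 → 128.425 cm³.
Mass = 128.425 × 1.07, so 137.41475 g.
Cost = 137.41475 g / 1000 × $81.5/kg = $11.20.

$11.20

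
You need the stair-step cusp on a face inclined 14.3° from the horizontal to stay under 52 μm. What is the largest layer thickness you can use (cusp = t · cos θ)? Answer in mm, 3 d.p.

0.054 mm

t = h_c / cos θ = 0.052 / 0.9690 = 0.054 mm.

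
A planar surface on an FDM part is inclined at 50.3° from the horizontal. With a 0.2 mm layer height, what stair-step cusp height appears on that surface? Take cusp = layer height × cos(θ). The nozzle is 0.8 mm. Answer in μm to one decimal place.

127.8 μm

cos(50.3°) = 0.6388, so cusp = 0.2 × 0.6388 = 0.12776 mm → 127.8 μm.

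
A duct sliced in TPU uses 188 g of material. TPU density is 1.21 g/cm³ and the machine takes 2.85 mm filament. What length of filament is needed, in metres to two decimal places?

24.36 m

Volume = 188 g / 1.21 g·cm⁻³ = 155.3719 cm³ = 155371.9 mm³.
Cross-section of 2.85 mm filament: π·(2.85/2)² = 6.3794 mm².
L = V/A = 155371.9/6.3794 = 24355.25 mm → 24.36 m.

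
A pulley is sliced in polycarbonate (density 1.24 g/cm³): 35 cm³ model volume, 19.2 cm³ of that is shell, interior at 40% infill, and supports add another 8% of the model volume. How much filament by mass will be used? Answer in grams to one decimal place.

35.1 g

Infill region: 35 − 19.2 → 15.8 cm³.
Deposited infill = 0.40 × 15.8 = 6.32 cm³.
Support = 0.08 × 35 = 2.8 cm³.
Deposited volume = 19.2 + 6.32 + 2.8, so 28.32 cm³.
Mass = 28.32 × 1.24 = 35.1168 g.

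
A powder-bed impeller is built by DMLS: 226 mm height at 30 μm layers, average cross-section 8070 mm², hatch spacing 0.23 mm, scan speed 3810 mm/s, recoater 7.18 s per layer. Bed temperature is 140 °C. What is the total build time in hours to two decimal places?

34.30 hours

Number of layers: 226 / 0.03 → 7534 (rounded up).
Scan path per layer = 8070 / 0.23, so 35087 mm.
Scan time per layer = 35087 / 3810, so 9.2092 s.
Per-layer time: 9.2092 + 7.18 → 16.3892 s.
7534 layers × 16.3892 s/layer = 123476.2328 s, i.e. 34.30 hours.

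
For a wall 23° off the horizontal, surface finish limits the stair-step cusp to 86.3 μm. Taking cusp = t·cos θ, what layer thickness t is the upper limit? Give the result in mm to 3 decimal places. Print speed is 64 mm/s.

0.094 mm

cos(23°) = 0.9205; t_max = 0.0863/0.9205 = 0.094 mm.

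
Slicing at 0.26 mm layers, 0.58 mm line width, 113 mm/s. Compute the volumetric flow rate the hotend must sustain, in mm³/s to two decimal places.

A: 0.26 × 0.58 → 0.1508 mm².
Volumetric flow = 113 × 0.1508 = 17.04 mm³/s.

17.04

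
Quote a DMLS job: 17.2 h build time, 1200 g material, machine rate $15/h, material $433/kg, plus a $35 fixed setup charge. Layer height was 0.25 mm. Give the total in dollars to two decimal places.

Machine-time cost: 15 × 17.2 → $258.00.
Feedstock cost: 433 × 1200/1000 → $519.60.
Adding setup: 258.00 + 519.60 + 35 → $812.60.

$812.60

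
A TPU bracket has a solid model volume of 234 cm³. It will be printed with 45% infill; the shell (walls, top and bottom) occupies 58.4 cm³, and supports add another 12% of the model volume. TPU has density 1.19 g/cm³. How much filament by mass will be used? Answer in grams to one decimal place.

196.9 g

Infill region = 234 − 58.4, so 175.6 cm³.
Infill deposited = 0.45 × 175.6, so 79.02 cm³.
Support = 0.12 × 234, so 28.08 cm³.
Total printed volume: 58.4 + 79.02 + 28.08 → 165.5 cm³.
Mass = 165.5 × 1.19 = 196.945 g.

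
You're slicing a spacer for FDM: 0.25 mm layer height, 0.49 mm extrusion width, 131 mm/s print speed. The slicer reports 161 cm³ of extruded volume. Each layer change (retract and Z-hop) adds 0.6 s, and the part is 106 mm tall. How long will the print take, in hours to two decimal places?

2.86 hours

Line area: 0.25 × 0.49 → 0.1225 mm².
Path length: 161000 mm³ / 0.1225 mm² → 1314285.7 mm.
Time extruding = 1314285.7 / 131 = 10032.7 s.
Layers = ⌈106/0.25⌉ = 424.
Non-print overhead: 424 × 0.6 → 254.4 s.
Altogether 10032.7 + 254.4 = 10287.1 s, i.e. 2.86 hours.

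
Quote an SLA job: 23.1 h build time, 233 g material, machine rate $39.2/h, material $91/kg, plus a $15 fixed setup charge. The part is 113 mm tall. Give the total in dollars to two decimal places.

$941.72

Time charge = 39.2 × 23.1 = $905.52.
Material charge: 91 × 233/1000 → $21.203.
Total = 905.52 + 21.203 + 15 = 941.723 ≈ $941.72.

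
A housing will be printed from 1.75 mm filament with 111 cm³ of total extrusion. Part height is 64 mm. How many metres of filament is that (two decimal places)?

Filament cross-section = π × (1.75/2)² = 2.4053 mm².
L = 111000 mm³ / 2.4053 mm² = 46148.09 mm, i.e. 46.15 m.

46.15 m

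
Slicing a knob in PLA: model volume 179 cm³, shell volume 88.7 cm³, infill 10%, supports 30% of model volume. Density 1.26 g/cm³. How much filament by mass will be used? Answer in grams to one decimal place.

190.8 g

Infill region = 179 − 88.7 = 90.3 cm³.
Infill volume: 0.10 × 90.3 → 9.03 cm³.
Support = 0.30 × 179, so 53.7 cm³.
Total extruded = 88.7 + 9.03 + 53.7, so 151.43 cm³.
Mass: 151.43 × 1.26 → 190.8018 g.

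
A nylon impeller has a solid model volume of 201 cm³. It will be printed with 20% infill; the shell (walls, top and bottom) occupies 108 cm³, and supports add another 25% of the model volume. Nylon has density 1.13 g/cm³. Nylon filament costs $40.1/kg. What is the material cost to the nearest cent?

$8.01

Volume inside the shell: 201 − 108 → 93 cm³.
Deposited infill = 0.20 × 93 = 18.6 cm³.
Support: 0.25 × 201 → 50.25 cm³.
Total printed volume = 108 + 18.6 + 50.25 = 176.85 cm³.
Mass: 176.85 × 1.13 → 199.8405 g.
At $40.1/kg: 199.8405/1000 × 40.1 = $8.01.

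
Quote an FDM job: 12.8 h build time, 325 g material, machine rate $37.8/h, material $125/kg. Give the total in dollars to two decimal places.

$524.47

Machine-time cost = 37.8 × 12.8 = $483.84.
Material charge = 125 × 325/1000, so $40.625.
Job cost: 483.84 + 40.625 = 524.465 ≈ $524.47.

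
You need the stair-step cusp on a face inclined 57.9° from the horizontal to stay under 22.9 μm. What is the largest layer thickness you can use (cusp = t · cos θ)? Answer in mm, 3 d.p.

0.043 mm

t = h_c / cos θ = 0.0229 / 0.5314 = 0.043 mm.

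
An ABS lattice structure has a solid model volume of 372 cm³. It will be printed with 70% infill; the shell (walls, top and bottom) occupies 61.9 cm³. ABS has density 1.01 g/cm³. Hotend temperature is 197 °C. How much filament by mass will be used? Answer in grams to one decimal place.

Volume inside the shell = 372 − 61.9, so 310.1 cm³.
Infill deposited = 0.70 × 310.1 = 217.07 cm³.
Deposited volume: 61.9 + 217.07 → 278.97 cm³.
Mass: 278.97 × 1.01 → 281.7597 g.

281.8 g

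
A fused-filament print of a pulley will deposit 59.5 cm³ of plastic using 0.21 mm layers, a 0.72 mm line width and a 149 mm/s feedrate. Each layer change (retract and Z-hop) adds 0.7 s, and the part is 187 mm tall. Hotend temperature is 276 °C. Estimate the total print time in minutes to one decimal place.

Bead cross-section = 0.21 × 0.72, so 0.1512 mm².
Path length: 59500 mm³ / 0.1512 mm² → 393518.5 mm.
Time extruding: 393518.5 / 149 → 2641.1 s.
Layer count = ceil(187 / 0.21) = 891.
Z-hop total = 891 × 0.7, so 623.7 s.
Altogether 2641.1 + 623.7 = 3264.8 s, i.e. 54.4 minutes.

54.4 minutes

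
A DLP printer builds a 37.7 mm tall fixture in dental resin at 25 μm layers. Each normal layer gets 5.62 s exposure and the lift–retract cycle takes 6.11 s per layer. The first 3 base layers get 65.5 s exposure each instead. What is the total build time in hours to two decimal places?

Layers = ⌈37.7/0.025⌉ = 1508.
Base layers = 3 × (65.5 + 6.11) = 214.83 s.
Regular layers: 1505 × (5.62 + 6.11) → 17653.65 s.
Total = 214.83 + 17653.65 = 17868.48 s = 4.96 hours.

4.96 hours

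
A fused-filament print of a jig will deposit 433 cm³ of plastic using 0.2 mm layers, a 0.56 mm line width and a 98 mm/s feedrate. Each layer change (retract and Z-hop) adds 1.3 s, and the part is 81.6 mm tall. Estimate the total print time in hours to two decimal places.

Line area = 0.2 × 0.56, so 0.112 mm².
Toolpath length = 433 cm³ / 0.112 mm² = 433000 / 0.112 = 3866071.4 mm.
Print-move time = 3866071.4 / 98, so 39449.7 s.
Layer count = ceil(81.6 / 0.2) = 408.
Z-hop total = 408 × 1.3, so 530.4 s.
Total = 39449.7 + 530.4 = 39980.1 s = 11.11 hours.

11.11 hours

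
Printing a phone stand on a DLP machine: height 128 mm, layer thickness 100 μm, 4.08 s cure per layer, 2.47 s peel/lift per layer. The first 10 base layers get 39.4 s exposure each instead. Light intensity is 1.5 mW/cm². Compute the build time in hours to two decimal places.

2.43 hours

Number of layers: 128 / 0.1 → 1280 (rounded up).
Bottom layers = 10 × (39.4 + 2.47) = 418.7 s.
Regular layers = 1270 × (4.08 + 2.47), so 8318.5 s.
Total = 418.7 + 8318.5 = 8737.2 s = 2.43 hours.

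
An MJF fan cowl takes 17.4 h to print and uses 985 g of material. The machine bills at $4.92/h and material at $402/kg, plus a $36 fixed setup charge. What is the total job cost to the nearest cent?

$517.58

Machine cost: 4.92 × 17.4 → $85.608.
Material cost = 402 × 985/1000, so $395.97.
Total = 85.608 + 395.97 + 36 = 517.578 ≈ $517.58.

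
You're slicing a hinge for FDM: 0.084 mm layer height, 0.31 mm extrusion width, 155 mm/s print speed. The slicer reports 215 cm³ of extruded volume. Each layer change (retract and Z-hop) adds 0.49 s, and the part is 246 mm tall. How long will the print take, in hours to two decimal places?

Extrusion cross-section: 0.084 × 0.31 → 0.02604 mm².
Path length: 215000 mm³ / 0.02604 mm² → 8256528.4 mm.
Time extruding = 8256528.4 / 155, so 53267.9 s.
Number of layers: 246 / 0.084 → 2929 (rounded up).
Non-print overhead = 2929 × 0.49 = 1435.21 s.
Total = 53267.9 + 1435.21 = 54703.11 s = 15.20 hours.

15.20 hours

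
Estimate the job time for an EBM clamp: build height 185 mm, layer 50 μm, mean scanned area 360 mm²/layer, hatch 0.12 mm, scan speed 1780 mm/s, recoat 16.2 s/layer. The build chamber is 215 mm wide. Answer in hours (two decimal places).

Layer count = ceil(185 / 0.05) = 3700.
Per-layer scan distance = 360 / 0.12, so 3000 mm.
Scan time per layer: 3000 / 1780 → 1.6854 s.
Time per layer: 1.6854 + 16.2 → 17.8854 s.
3700 layers × 17.8854 s/layer = 66175.98 s, i.e. 18.38 hours.

18.38 hours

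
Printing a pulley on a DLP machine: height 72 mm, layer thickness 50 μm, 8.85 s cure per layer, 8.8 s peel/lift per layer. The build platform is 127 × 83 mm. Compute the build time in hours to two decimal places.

7.06 hours

Number of layers: 72 / 0.05 → 1440 (rounded up).
Each layer takes = 8.85 + 8.8, so 17.65 s.
Build time: 1440 × 17.65 s = 25416 s, i.e. 7.06 hours.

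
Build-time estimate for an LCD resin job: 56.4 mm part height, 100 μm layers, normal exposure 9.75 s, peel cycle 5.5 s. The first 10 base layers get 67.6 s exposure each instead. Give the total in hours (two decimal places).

2.55 hours

Number of layers: 56.4 / 0.1 → 564 (rounded up).
Base layers = 10 × (67.6 + 5.5), so 731 s.
Normal layers: 554 × (9.75 + 5.5) → 8448.5 s.
Sum: 731 + 8448.5 = 9179.5 s → 2.55 hours.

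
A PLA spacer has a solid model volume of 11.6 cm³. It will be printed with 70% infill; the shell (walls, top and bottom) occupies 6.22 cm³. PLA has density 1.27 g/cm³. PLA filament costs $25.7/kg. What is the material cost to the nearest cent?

$0.33

Interior volume = 11.6 − 6.22 = 5.38 cm³.
Infill deposited = 0.70 × 5.38 = 3.766 cm³.
Total extruded = 6.22 + 3.766, so 9.986 cm³.
Mass = 9.986 × 1.27 = 12.68222 g.
At $25.7/kg: 12.68222/1000 × 25.7 = $0.33.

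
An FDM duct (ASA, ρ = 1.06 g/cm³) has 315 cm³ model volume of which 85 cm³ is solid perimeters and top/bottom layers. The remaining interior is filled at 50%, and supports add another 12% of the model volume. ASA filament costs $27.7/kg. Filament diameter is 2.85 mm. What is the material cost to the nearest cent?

$6.98

Interior volume: 315 − 85 → 230 cm³.
Infill deposited = 0.50 × 230 = 115 cm³.
Support: 0.12 × 315 → 37.8 cm³.
Deposited volume: 85 + 115 + 37.8 → 237.8 cm³.
Mass: 237.8 × 1.06 → 252.068 g.
At $27.7/kg: 252.068/1000 × 27.7 = $6.98.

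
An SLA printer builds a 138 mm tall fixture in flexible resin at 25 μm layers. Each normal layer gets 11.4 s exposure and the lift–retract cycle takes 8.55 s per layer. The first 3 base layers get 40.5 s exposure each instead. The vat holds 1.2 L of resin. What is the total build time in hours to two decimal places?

30.61 hours

Layer count = ceil(138 / 0.025) = 5520.
Bottom layers: 3 × (40.5 + 8.55) → 147.15 s.
Normal layers: 5517 × (11.4 + 8.55) → 110064.15 s.
Total = 147.15 + 110064.15 = 110211.3 s = 30.61 hours.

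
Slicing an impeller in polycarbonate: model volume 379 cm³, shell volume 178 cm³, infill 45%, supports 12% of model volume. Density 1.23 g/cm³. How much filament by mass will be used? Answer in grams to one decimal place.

Interior volume = 379 − 178 = 201 cm³.
Deposited infill: 0.45 × 201 → 90.45 cm³.
Support = 0.12 × 379 = 45.48 cm³.
Deposited volume = 178 + 90.45 + 45.48, so 313.93 cm³.
Mass = 313.93 × 1.23 = 386.1339 g.

386.1 g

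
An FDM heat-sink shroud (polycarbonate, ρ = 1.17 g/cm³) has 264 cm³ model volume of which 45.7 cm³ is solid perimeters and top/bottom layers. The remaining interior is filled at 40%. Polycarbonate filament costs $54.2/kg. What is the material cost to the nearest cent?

$8.44

Volume inside the shell = 264 − 45.7, so 218.3 cm³.
Infill deposited = 0.40 × 218.3 = 87.32 cm³.
Deposited volume: 45.7 + 87.32 → 133.02 cm³.
Mass = 133.02 × 1.17, so 155.6334 g.
At $54.2/kg: 155.6334/1000 × 54.2 = $8.44.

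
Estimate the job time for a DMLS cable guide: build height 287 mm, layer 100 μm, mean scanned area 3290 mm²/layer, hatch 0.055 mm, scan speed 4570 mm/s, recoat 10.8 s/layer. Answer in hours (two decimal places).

Layers = ⌈287/0.1⌉ = 2870.
Per-layer scan distance = 3290 / 0.055, so 59818.2 mm.
Scan time per layer = 59818.2 / 4570 = 13.0893 s.
Time per layer = 13.0893 + 10.8, so 23.8893 s.
Total: 2870 × 23.8893 s = 68562.291 s → 19.05 hours.

19.05 hours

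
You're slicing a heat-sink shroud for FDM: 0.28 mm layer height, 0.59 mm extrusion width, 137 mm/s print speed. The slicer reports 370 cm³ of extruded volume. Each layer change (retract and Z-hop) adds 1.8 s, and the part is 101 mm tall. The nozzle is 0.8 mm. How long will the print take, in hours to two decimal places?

Extrusion cross-section = 0.28 × 0.59 = 0.1652 mm².
Total extruded path = 370000/0.1652 = 2239709.4 mm.
Print-move time = 2239709.4 / 137, so 16348.2 s.
Number of layers: 101 / 0.28 → 361 (rounded up).
Z-hop total = 361 × 1.8, so 649.8 s.
Total = 16348.2 + 649.8 = 16998 s = 4.72 hours.

4.72 hours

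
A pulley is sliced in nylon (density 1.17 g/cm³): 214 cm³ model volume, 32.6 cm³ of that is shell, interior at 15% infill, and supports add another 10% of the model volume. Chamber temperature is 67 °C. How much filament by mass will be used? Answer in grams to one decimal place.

95.0 g

Volume inside the shell: 214 − 32.6 → 181.4 cm³.
Deposited infill: 0.15 × 181.4 → 27.21 cm³.
Support = 0.10 × 214 = 21.4 cm³.
Total printed volume = 32.6 + 27.21 + 21.4 = 81.21 cm³.
Mass = 81.21 × 1.17 = 95.0157 g.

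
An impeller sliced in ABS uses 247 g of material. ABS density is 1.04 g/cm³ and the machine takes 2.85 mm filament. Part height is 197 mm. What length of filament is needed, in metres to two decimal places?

Volume = 247 g / 1.04 g·cm⁻³ = 237.5 cm³ = 237500 mm³.
Filament cross-section = π × (2.85/2)² = 6.3794 mm².
L = V/A = 237500/6.3794 = 37229.21 mm → 37.23 m.

37.23 m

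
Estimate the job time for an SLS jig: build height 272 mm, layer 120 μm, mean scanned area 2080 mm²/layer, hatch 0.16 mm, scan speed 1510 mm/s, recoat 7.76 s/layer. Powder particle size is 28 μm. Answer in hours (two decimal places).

Layer count = ceil(272 / 0.12) = 2267.
Hatch length per layer: 2080 / 0.16 → 13000 mm.
Per-layer scan time = 13000 / 1510 = 8.6093 s.
Per-layer time = 8.6093 + 7.76, so 16.3693 s.
Total: 2267 × 16.3693 s = 37109.2031 s → 10.31 hours.

10.31 hours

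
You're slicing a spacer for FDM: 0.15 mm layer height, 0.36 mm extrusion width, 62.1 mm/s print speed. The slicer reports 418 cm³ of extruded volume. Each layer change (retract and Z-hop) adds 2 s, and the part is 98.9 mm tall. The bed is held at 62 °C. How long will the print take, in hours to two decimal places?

34.99 hours

Bead cross-section = 0.15 × 0.36, so 0.054 mm².
Total extruded path = 418000/0.054 = 7740740.7 mm.
Time extruding = 7740740.7 / 62.1 = 124649.6 s.
Number of layers: 98.9 / 0.15 → 660 (rounded up).
Z-hop total = 660 × 2 = 1320 s.
Total = 124649.6 + 1320 = 125969.6 s = 34.99 hours.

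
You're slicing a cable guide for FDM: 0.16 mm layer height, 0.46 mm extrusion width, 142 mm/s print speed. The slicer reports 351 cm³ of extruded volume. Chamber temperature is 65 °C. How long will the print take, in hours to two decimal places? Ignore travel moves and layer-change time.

Bead cross-section = 0.16 × 0.46, so 0.0736 mm².
Total extruded path = 351000/0.0736 = 4769021.7 mm.
Time extruding = 4769021.7 / 142 = 33584.7 s.
33584.7 s = 9.33 hours.

9.33 hours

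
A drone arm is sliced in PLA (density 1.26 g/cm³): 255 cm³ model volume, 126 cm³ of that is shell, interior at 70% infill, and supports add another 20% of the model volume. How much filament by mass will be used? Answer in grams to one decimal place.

Volume inside the shell = 255 − 126 = 129 cm³.
Infill volume = 0.70 × 129 = 90.3 cm³.
Support: 0.20 × 255 → 51 cm³.
Deposited volume = 126 + 90.3 + 51, so 267.3 cm³.
Mass = 267.3 × 1.26, so 336.798 g.

336.8 g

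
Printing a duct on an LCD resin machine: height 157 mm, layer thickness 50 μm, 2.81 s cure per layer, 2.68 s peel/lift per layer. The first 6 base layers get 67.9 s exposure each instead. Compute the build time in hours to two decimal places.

Layers = ⌈157/0.05⌉ = 3140.
Burn-in layers = 6 × (67.9 + 2.68), so 423.48 s.
Remaining layers = 3134 × (2.81 + 2.68) = 17205.66 s.
Sum: 423.48 + 17205.66 = 17629.14 s → 4.90 hours.

4.90 hours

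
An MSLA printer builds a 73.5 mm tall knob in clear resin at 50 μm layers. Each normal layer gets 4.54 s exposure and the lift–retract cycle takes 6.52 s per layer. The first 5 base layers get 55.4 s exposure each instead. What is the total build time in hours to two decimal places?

Layer count = ceil(73.5 / 0.05) = 1470.
Bottom layers = 5 × (55.4 + 6.52) = 309.6 s.
Normal layers: 1465 × (4.54 + 6.52) → 16202.9 s.
Sum: 309.6 + 16202.9 = 16512.5 s → 4.59 hours.

4.59 hours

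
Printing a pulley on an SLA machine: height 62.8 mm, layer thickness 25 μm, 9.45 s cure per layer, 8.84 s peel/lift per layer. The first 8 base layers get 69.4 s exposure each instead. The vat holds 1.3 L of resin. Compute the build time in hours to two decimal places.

12.90 hours

Number of layers: 62.8 / 0.025 → 2512 (rounded up).
Burn-in layers = 8 × (69.4 + 8.84), so 625.92 s.
Normal layers: 2504 × (9.45 + 8.84) → 45798.16 s.
Sum: 625.92 + 45798.16 = 46424.08 s → 12.90 hours.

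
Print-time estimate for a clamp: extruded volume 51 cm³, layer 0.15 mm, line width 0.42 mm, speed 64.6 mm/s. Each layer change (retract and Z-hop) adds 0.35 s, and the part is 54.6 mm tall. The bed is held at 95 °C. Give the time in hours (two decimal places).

Bead cross-section = 0.15 × 0.42 = 0.063 mm².
Toolpath length = 51 cm³ / 0.063 mm² = 51000 / 0.063 = 809523.8 mm.
Print-move time: 809523.8 / 64.6 → 12531.3 s.
Layers = ⌈54.6/0.15⌉ = 364.
Non-print overhead: 364 × 0.35 → 127.4 s.
Total = 12531.3 + 127.4 = 12658.7 s = 3.52 hours.

3.52 hours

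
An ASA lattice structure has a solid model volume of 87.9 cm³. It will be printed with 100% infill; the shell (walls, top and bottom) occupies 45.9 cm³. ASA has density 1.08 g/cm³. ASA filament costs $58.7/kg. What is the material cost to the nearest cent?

Interior volume = 87.9 − 45.9 = 42 cm³.
Deposited infill = 1.00 × 42 = 42 cm³.
Total printed volume = 45.9 + 42, so 87.9 cm³.
Mass = 87.9 × 1.08, so 94.932 g.
Cost = 94.932 g / 1000 × $58.7/kg = $5.57.

$5.57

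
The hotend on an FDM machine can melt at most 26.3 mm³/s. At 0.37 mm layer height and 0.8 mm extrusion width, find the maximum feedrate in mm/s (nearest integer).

A = 0.37 × 0.8 = 0.296 mm².
v_max = Q/A = 26.3/0.296 = 88.85 mm/s → 89 mm/s.

89 mm/s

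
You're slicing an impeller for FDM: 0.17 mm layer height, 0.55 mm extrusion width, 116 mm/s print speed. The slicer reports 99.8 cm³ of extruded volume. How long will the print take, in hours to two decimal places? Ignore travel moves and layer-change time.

2.56 hours

Bead cross-section: 0.17 × 0.55 → 0.0935 mm².
Total extruded path = 99800/0.0935 = 1067379.7 mm.
Time extruding = 1067379.7 / 116, so 9201.5 s.
Converting: 9201.5 s = 2.56 hours.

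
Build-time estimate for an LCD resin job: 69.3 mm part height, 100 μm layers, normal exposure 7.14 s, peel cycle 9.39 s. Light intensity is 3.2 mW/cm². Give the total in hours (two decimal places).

Layers = ⌈69.3/0.1⌉ = 693.
Each layer takes: 7.14 + 9.39 → 16.53 s.
Total = 693 × 16.53 = 11455.29 s = 3.18 hours.

3.18 hours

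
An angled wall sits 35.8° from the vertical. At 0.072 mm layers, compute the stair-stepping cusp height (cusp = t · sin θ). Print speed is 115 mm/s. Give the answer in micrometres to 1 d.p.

42.1 μm

h_c = t·sin θ = 0.072 × 0.5850 = 0.04212 mm (42.1 μm).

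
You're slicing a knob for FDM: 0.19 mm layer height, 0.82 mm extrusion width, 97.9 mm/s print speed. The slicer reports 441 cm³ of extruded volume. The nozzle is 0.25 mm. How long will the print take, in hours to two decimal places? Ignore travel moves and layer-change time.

8.03 hours

Line area = 0.19 × 0.82, so 0.1558 mm².
Path length: 441000 mm³ / 0.1558 mm² → 2830552 mm.
Print-move time: 2830552 / 97.9 → 28912.7 s.
In the requested units: 28912.7 s = 8.03 hours.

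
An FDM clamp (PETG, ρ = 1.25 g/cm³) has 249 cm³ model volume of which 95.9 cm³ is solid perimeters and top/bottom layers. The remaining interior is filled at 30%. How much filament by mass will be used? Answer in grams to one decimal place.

Volume inside the shell = 249 − 95.9 = 153.1 cm³.
Infill volume = 0.30 × 153.1, so 45.93 cm³.
Deposited volume = 95.9 + 45.93 = 141.83 cm³.
Mass = 141.83 × 1.25 = 177.2875 g.

177.3 g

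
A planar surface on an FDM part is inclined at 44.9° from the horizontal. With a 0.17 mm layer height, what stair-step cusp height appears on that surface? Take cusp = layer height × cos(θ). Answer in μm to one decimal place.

120.4 μm

cos(44.9°) = 0.7083, so cusp = 0.17 × 0.7083 = 0.120411 mm → 120.4 μm.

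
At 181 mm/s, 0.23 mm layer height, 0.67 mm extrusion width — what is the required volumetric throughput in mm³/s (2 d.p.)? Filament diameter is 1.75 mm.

Extrusion cross-section = 0.23 × 0.67, so 0.1541 mm².
Q = v·A = 181 × 0.1541 = 27.89 mm³/s.

27.89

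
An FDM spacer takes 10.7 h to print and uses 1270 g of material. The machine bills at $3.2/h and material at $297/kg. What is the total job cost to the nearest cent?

$411.43

Time charge = 3.2 × 10.7, so $34.24.
Material cost: 297 × 1270/1000 → $377.19.
Job cost: 34.24 + 377.19 = $411.43.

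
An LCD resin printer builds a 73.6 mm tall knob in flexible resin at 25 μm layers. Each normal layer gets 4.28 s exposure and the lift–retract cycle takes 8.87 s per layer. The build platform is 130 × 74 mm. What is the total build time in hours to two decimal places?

10.75 hours

Layer count = ceil(73.6 / 0.025) = 2944.
Cycle time: 4.28 + 8.87 → 13.15 s.
Total = 2944 × 13.15 = 38713.6 s = 10.75 hours.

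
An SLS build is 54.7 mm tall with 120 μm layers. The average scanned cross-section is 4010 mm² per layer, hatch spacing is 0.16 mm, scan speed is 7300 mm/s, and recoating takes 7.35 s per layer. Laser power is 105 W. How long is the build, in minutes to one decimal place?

82.0 minutes

Layers = ⌈54.7/0.12⌉ = 456.
Hatch length per layer: 4010 / 0.16 → 25062.5 mm.
Laser time per layer = 25062.5 / 7300 = 3.4332 s.
Per-layer time = 3.4332 + 7.35 = 10.7832 s.
Build time = 456 × 10.7832 = 4917.1392 s = 82.0 minutes.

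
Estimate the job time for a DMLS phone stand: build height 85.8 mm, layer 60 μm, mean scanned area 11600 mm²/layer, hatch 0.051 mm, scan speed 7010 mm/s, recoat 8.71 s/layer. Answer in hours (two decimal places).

Layers = ⌈85.8/0.06⌉ = 1430.
Hatch length per layer = 11600 / 0.051 = 227451 mm.
Laser time per layer = 227451 / 7010 = 32.4466 s.
Time per layer = 32.4466 + 8.71, so 41.1566 s.
1430 layers × 41.1566 s/layer = 58853.938 s, i.e. 16.35 hours.

16.35 hours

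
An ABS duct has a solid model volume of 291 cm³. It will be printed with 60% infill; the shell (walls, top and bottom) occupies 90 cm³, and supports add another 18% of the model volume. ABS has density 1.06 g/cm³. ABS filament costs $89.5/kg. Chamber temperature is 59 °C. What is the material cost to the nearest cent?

Interior volume = 291 − 90 = 201 cm³.
Infill volume: 0.60 × 201 → 120.6 cm³.
Support = 0.18 × 291 = 52.38 cm³.
Total extruded = 90 + 120.6 + 52.38 = 262.98 cm³.
Mass = 262.98 × 1.06, so 278.7588 g.
Cost = 278.7588 g / 1000 × $89.5/kg = $24.95.

$24.95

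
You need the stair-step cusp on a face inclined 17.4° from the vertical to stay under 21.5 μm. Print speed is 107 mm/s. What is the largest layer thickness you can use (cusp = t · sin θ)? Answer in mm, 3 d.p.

Layer height = cusp / sin(17.4°) = 0.0215 / 0.2990 = 0.072 mm.

0.072 mm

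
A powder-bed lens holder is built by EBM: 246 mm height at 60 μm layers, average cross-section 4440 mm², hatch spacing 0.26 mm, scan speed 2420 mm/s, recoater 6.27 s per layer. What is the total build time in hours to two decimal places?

Number of layers: 246 / 0.06 → 4100 (rounded up).
Per-layer scan distance = 4440 / 0.26, so 17076.9 mm.
Per-layer scan time: 17076.9 / 2420 → 7.0566 s.
Time per layer = 7.0566 + 6.27 = 13.3266 s.
4100 layers × 13.3266 s/layer = 54639.06 s, i.e. 15.18 hours.

15.18 hours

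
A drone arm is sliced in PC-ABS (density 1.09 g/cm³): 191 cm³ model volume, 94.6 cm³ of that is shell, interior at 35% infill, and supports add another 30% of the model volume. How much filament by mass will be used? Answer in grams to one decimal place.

Interior volume: 191 − 94.6 → 96.4 cm³.
Deposited infill = 0.35 × 96.4, so 33.74 cm³.
Support = 0.30 × 191, so 57.3 cm³.
Total extruded: 94.6 + 33.74 + 57.3 → 185.64 cm³.
Mass = 185.64 × 1.09, so 202.3476 g.

202.3 g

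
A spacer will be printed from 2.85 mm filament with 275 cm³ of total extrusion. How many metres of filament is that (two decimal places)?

A = π r² = π × 1.425² = 6.3794 mm².
L = 275000 mm³ / 6.3794 mm² = 43107.5 mm, i.e. 43.11 m.

43.11 m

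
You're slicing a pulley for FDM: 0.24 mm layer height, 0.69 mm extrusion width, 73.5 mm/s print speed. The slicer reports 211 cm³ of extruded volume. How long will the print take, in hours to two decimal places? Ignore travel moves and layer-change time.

4.82 hours

Extrusion cross-section = 0.24 × 0.69 = 0.1656 mm².
Path length: 211000 mm³ / 0.1656 mm² → 1274154.6 mm.
Print-move time: 1274154.6 / 73.5 → 17335.4 s.
In the requested units: 17335.4 s = 4.82 hours.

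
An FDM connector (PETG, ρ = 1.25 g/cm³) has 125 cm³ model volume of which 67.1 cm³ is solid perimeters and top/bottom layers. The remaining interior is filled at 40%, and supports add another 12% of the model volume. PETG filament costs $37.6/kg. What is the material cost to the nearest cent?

$4.95

Infill region: 125 − 67.1 → 57.9 cm³.
Infill volume = 0.40 × 57.9, so 23.16 cm³.
Support = 0.12 × 125, so 15 cm³.
Total extruded: 67.1 + 23.16 + 15 → 105.26 cm³.
Mass = 105.26 × 1.25, so 131.575 g.
At $37.6/kg: 131.575/1000 × 37.6 = $4.95.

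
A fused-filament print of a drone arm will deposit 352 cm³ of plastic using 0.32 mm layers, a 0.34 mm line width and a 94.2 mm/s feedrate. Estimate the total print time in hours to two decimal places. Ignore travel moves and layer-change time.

Bead cross-section = 0.32 × 0.34 = 0.1088 mm².
Toolpath length = 352 cm³ / 0.1088 mm² = 352000 / 0.1088 = 3235294.1 mm.
Print-move time = 3235294.1 / 94.2, so 34344.9 s.
That's 34344.9 s → 9.54 hours.

9.54 hours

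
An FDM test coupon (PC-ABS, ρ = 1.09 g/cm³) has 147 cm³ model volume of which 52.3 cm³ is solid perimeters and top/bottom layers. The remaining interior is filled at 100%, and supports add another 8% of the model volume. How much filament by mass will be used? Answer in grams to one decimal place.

Infill region = 147 − 52.3, so 94.7 cm³.
Infill deposited = 1.00 × 94.7 = 94.7 cm³.
Support: 0.08 × 147 → 11.76 cm³.
Deposited volume: 52.3 + 94.7 + 11.76 → 158.76 cm³.
Mass = 158.76 × 1.09 = 173.0484 g.

173.0 g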